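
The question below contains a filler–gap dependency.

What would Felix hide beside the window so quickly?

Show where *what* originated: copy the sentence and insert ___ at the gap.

Underlying clause: Felix would hide what beside the window so quickly.
'what' functions as the direct object of 'hide'. The gap is right after 'hide'.

What would Felix hide ___ beside the window so quickly?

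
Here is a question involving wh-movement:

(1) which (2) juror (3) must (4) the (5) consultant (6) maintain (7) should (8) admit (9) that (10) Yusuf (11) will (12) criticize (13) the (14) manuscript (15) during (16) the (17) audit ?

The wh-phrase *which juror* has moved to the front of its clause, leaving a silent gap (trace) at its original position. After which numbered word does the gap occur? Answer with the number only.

6

In situ: The consultant must maintain which juror should admit that Yusuf will criticize the manuscript during the audit.
The filler 'which juror' is interpreted as the subject of the clause embedded under 'maintain'. Fronting leaves a gap immediately after 'maintain':
Which juror must the consultant maintain ___ should admit that Yusuf will criticize the manuscript during the audit?
'maintain' is word 6.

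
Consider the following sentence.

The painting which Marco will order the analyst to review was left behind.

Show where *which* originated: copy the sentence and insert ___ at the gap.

'which' functions as the direct object of 'review'. The gap is right after 'review'.

The painting which Marco will order the analyst to review ___ was left behind.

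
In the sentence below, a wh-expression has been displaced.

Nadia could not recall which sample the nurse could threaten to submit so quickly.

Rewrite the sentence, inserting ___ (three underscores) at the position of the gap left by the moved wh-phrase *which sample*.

Nadia could not recall which sample the nurse could threaten to submit ___ so quickly.

In situ: The nurse could threaten to submit which sample so quickly.
The filler 'which sample' is interpreted as the direct object of 'submit'. The gap is right after 'submit'.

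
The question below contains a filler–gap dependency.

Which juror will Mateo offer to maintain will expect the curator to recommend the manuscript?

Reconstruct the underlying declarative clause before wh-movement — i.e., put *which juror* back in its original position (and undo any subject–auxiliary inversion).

'which juror' functions as the subject of the clause embedded under 'maintain'. Wh-movement fronts it, leaving a gap right after 'maintain':
Which juror will Mateo offer to maintain ___ will expect the curator to recommend the manuscript?

Mateo will offer to maintain which juror will expect the curator to recommend the manuscript.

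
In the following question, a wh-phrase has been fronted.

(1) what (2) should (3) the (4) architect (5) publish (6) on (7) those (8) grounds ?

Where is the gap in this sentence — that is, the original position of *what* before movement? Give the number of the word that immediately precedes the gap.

5

Before movement: The architect should publish what on those grounds.
The filler 'what' is interpreted as the direct object of 'publish'. Wh-movement fronts it, leaving a gap right after 'publish':
What should the architect publish ___ on those grounds?
'publish' is word 5.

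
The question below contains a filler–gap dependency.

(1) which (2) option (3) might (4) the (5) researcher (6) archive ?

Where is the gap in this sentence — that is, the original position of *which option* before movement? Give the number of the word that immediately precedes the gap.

6

Pre-movement form: The researcher might archive which option.
'which option' is the direct object of 'archive'. It moves to the left edge, and the trace sits right after 'archive':
Which option might the researcher archive ___?
'archive' is word 6.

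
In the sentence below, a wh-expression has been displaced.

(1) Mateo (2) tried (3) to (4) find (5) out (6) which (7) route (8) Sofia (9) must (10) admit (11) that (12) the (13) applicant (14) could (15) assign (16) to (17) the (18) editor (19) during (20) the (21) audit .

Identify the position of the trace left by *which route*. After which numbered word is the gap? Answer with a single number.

15

Underlying clause: Sofia must admit that the applicant could assign which route to the editor during the audit.
The filler 'which route' is interpreted as the direct object of 'assign'. Fronting leaves a gap immediately after 'assign':
Mateo tried to find out which route Sofia must admit that the applicant could assign ___ to the editor during the audit.
'assign' is word 15.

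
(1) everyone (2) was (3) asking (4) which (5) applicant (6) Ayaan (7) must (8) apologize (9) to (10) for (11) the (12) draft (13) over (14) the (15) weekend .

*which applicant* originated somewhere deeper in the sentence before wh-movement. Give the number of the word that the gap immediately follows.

9

Before movement: Ayaan must apologize to which applicant for the draft over the weekend.
'which applicant' is the object of the preposition 'to'. It moves to the left edge, and the trace sits right after 'to':
Everyone was asking which applicant Ayaan must apologize to ___ for the draft over the weekend.
'to' is word 9.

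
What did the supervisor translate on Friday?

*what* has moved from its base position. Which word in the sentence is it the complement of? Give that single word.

In situ: The supervisor did translate what on Friday.
'what' functions as the direct object of 'translate'. Wh-movement fronts it, leaving a gap right after 'translate':
What did the supervisor translate ___ on Friday?

translate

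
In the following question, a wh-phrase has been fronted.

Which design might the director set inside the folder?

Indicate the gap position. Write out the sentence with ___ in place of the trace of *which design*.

Underlying clause: The director might set which design inside the folder.
The filler 'which design' is interpreted as the direct object of 'set'. The gap is right after 'set'.

Which design might the director set ___ inside the folder?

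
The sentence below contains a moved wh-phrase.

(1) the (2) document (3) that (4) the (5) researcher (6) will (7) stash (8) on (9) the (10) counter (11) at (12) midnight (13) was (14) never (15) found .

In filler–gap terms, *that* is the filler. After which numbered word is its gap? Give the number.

7

'that' functions as the direct object of 'stash'. It moves to the left edge, and the trace sits right after 'stash':
The document that the researcher will stash ___ on the counter at midnight was never found.
'stash' is word 7.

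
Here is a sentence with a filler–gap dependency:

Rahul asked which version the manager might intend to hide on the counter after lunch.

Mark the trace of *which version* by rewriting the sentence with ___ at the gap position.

Rahul asked which version the manager might intend to hide ___ on the counter after lunch.

Pre-movement form: The manager might intend to hide which version on the counter after lunch.
The filler 'which version' is interpreted as the direct object of 'hide'. The gap is right after 'hide'.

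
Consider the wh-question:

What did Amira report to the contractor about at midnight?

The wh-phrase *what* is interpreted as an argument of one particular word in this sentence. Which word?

Underlying clause: Amira did report to the contractor about what at midnight.
'what' is the object of the preposition 'about'. Fronting leaves a gap immediately after 'about':
What did Amira report to the contractor about ___ at midnight?

about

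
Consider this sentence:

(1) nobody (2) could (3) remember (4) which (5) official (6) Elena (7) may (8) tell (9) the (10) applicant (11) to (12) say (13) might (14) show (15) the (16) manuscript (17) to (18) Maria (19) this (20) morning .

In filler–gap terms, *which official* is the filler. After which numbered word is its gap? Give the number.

Underlying clause: Elena may tell the applicant to say which official might show the manuscript to Maria this morning.
The filler 'which official' is interpreted as the subject of the clause embedded under 'say'. Fronting leaves a gap immediately after 'say':
Nobody could remember which official Elena may tell the applicant to say ___ might show the manuscript to Maria this morning.
'say' is word 12.

12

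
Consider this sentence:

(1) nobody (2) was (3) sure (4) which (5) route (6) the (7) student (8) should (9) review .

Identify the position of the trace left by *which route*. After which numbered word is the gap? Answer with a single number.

Underlying clause: The student should review which route.
'which route' functions as the direct object of 'review'. Fronting leaves a gap immediately after 'review':
Nobody was sure which route the student should review ___.
'review' is word 9.

9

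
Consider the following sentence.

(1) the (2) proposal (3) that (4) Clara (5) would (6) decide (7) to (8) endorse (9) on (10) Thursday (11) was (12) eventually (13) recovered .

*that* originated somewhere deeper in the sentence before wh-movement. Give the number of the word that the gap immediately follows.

'that' is the direct object of 'endorse'. Fronting leaves a gap immediately after 'endorse':
The proposal that Clara would decide to endorse ___ on Thursday was eventually recovered.
'endorse' is word 8.

8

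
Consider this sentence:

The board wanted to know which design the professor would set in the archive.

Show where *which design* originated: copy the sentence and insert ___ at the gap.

The board wanted to know which design the professor would set ___ in the archive.

Before movement: The professor would set which design in the archive.
'which design' is the direct object of 'set'. The gap is right after 'set'.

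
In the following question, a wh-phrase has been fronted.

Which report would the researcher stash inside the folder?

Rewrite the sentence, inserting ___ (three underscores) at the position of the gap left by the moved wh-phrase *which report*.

Which report would the researcher stash ___ inside the folder?

Underlying clause: The researcher would stash which report inside the folder.
'which report' functions as the direct object of 'stash'. The gap is right after 'stash'.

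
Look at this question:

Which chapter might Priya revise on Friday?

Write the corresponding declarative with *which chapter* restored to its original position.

'which chapter' functions as the direct object of 'revise'. Fronting leaves a gap immediately after 'revise':
Which chapter might Priya revise ___ on Friday?

Priya might revise which chapter on Friday.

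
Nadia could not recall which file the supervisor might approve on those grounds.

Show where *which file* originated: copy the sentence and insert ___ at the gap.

Before movement: The supervisor might approve which file on those grounds.
The filler 'which file' is interpreted as the direct object of 'approve'. The gap is right after 'approve'.

Nadia could not recall which file the supervisor might approve ___ on those grounds.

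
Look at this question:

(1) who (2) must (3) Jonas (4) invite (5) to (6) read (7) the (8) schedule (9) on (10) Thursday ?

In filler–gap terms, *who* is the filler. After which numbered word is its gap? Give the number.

Underlying clause: Jonas must invite who to read the schedule on Thursday.
'who' is the direct object of 'invite'. It moves to the left edge, and the trace sits right after 'invite':
Who must Jonas invite ___ to read the schedule on Thursday?
'invite' is word 4.

4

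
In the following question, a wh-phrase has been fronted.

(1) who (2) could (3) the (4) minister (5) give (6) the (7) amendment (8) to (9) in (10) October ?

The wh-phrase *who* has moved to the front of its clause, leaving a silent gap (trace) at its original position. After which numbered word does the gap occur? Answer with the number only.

8

Underlying clause: The minister could give the amendment to who in October.
'who' functions as the object of the preposition 'to' (recipient of 'give'). It moves to the left edge, and the trace sits right after 'to':
Who could the minister give the amendment to ___ in October?
'to' is word 8.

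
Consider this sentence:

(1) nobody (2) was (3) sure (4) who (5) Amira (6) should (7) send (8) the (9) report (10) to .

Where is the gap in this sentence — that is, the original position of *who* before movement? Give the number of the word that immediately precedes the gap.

Before movement: Amira should send the report to who.
'who' functions as the object of the preposition 'to' (recipient of 'send'). Wh-movement fronts it, leaving a gap right after 'to':
Nobody was sure who Amira should send the report to ___.
'to' is word 10.

10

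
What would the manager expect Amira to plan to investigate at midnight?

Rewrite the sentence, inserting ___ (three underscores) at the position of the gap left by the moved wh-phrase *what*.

What would the manager expect Amira to plan to investigate ___ at midnight?

Pre-movement form: The manager would expect Amira to plan to investigate what at midnight.
'what' is the direct object of 'investigate'. The gap is right after 'investigate'.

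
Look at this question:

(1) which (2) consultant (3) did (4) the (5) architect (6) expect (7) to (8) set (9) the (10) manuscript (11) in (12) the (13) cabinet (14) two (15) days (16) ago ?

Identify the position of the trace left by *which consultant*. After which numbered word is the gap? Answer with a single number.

6

In situ: The architect did expect which consultant to set the manuscript in the cabinet two days ago.
'which consultant' is the direct object of 'expect'. Fronting leaves a gap immediately after 'expect':
Which consultant did the architect expect ___ to set the manuscript in the cabinet two days ago?
'expect' is word 6.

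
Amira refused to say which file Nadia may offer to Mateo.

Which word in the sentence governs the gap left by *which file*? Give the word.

Pre-movement form: Nadia may offer which file to Mateo.
The filler 'which file' is interpreted as the direct object of 'offer'. Wh-movement fronts it, leaving a gap right after 'offer':
Amira refused to say which file Nadia may offer ___ to Mateo.

offer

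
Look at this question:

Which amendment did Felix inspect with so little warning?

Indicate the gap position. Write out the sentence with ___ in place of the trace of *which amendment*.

Pre-movement form: Felix did inspect which amendment with so little warning.
'which amendment' is the direct object of 'inspect'. The gap is right after 'inspect'.

Which amendment did Felix inspect ___ with so little warning?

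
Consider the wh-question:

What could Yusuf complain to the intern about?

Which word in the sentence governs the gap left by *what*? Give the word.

about

In situ: Yusuf could complain to the intern about what.
The filler 'what' is interpreted as the object of the preposition 'about'. It moves to the left edge, and the trace sits right after 'about':
What could Yusuf complain to the intern about ___?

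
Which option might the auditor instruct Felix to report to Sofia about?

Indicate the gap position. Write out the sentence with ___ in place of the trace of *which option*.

In situ: The auditor might instruct Felix to report to Sofia about which option.
'which option' is the object of the preposition 'about'. The gap is right after 'about'.

Which option might the auditor instruct Felix to report to Sofia about ___?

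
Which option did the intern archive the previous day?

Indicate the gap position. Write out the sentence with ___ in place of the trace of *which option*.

Before movement: The intern did archive which option the previous day.
The filler 'which option' is interpreted as the direct object of 'archive'. The gap is right after 'archive'.

Which option did the intern archive ___ the previous day?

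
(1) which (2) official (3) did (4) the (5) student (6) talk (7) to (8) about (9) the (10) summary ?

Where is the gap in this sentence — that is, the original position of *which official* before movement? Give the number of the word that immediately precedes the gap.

Pre-movement form: The student did talk to which official about the summary.
'which official' is the object of the preposition 'to'. It moves to the left edge, and the trace sits right after 'to':
Which official did the student talk to ___ about the summary?
'to' is word 7.

7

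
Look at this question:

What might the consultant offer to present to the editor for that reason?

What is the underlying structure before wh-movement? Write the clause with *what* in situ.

'what' is the direct object of 'present'. Wh-movement fronts it, leaving a gap right after 'present':
What might the consultant offer to present ___ to the editor for that reason?

The consultant might offer to present what to the editor for that reason.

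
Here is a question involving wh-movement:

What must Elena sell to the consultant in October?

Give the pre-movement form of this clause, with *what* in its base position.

The filler 'what' is interpreted as the direct object of 'sell'. It moves to the left edge, and the trace sits right after 'sell':
What must Elena sell ___ to the consultant in October?

Elena must sell what to the consultant in October.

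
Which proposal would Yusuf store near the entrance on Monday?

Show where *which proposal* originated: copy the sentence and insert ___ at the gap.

Before movement: Yusuf would store which proposal near the entrance on Monday.
The filler 'which proposal' is interpreted as the direct object of 'store'. The gap is right after 'store'.

Which proposal would Yusuf store ___ near the entrance on Monday?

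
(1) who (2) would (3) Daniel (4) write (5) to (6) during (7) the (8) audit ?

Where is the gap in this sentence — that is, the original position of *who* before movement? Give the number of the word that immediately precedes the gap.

5

In situ: Daniel would write to who during the audit.
'who' is the object of the preposition 'to'. It moves to the left edge, and the trace sits right after 'to':
Who would Daniel write to ___ during the audit?
'to' is word 5.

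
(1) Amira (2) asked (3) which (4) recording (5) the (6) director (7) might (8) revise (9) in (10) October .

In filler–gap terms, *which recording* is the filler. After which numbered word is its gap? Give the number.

In situ: The director might revise which recording in October.
The filler 'which recording' is interpreted as the direct object of 'revise'. Fronting leaves a gap immediately after 'revise':
Amira asked which recording the director might revise ___ in October.
'revise' is word 8.

8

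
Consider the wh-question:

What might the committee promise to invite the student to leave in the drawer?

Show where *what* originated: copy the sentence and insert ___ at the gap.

In situ: The committee might promise to invite the student to leave what in the drawer.
The filler 'what' is interpreted as the direct object of 'leave'. The gap is right after 'leave'.

What might the committee promise to invite the student to leave ___ in the drawer?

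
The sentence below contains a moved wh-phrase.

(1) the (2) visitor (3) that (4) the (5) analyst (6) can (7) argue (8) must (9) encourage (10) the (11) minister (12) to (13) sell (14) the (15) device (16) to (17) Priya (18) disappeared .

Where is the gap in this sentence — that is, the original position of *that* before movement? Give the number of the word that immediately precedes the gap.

'that' functions as the subject of the clause embedded under 'argue'. Fronting leaves a gap immediately after 'argue':
The visitor that the analyst can argue ___ must encourage the minister to sell the device to Priya disappeared.
'argue' is word 7.

7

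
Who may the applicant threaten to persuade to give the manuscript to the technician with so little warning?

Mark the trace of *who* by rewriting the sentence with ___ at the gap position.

Who may the applicant threaten to persuade ___ to give the manuscript to the technician with so little warning?

In situ: The applicant may threaten to persuade who to give the manuscript to the technician with so little warning.
'who' is the direct object of 'persuade'. The gap is right after 'persuade'.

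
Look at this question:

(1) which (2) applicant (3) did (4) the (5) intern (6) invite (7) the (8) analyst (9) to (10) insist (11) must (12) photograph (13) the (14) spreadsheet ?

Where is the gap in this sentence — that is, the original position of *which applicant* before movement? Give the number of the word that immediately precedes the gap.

10

Before movement: The intern did invite the analyst to insist which applicant must photograph the spreadsheet.
'which applicant' functions as the subject of the clause embedded under 'insist'. It moves to the left edge, and the trace sits right after 'insist':
Which applicant did the intern invite the analyst to insist ___ must photograph the spreadsheet?
'insist' is word 10.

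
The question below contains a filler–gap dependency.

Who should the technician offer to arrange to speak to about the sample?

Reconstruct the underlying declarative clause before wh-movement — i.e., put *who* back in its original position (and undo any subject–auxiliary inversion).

The technician should offer to arrange to speak to who about the sample.

'who' is the object of the preposition 'to'. Fronting leaves a gap immediately after 'to':
Who should the technician offer to arrange to speak to ___ about the sample?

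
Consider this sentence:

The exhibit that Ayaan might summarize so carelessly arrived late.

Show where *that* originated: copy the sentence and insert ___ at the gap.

The exhibit that Ayaan might summarize ___ so carelessly arrived late.

'that' functions as the direct object of 'summarize'. The gap is right after 'summarize'.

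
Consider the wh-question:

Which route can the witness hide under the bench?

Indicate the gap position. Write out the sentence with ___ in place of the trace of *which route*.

Which route can the witness hide ___ under the bench?

Pre-movement form: The witness can hide which route under the bench.
'which route' functions as the direct object of 'hide'. The gap is right after 'hide'.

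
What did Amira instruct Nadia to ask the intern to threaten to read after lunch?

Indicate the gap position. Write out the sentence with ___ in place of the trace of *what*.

Before movement: Amira did instruct Nadia to ask the intern to threaten to read what after lunch.
The filler 'what' is interpreted as the direct object of 'read'. The gap is right after 'read'.

What did Amira instruct Nadia to ask the intern to threaten to read ___ after lunch?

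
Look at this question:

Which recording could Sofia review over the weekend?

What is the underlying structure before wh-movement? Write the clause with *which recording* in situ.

Sofia could review which recording over the weekend.

'which recording' functions as the direct object of 'review'. Wh-movement fronts it, leaving a gap right after 'review':
Which recording could Sofia review ___ over the weekend?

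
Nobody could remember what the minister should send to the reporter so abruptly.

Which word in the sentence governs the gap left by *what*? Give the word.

Before movement: The minister should send what to the reporter so abruptly.
'what' functions as the direct object of 'send'. Fronting leaves a gap immediately after 'send':
Nobody could remember what the minister should send ___ to the reporter so abruptly.

send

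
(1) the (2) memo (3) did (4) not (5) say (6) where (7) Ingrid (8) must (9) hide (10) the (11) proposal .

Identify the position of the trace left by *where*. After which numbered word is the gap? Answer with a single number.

Underlying clause: Ingrid must hide the proposal where.
'where' is the locative complement of 'hide'. Fronting leaves a gap immediately after 'proposal':
The memo did not say where Ingrid must hide the proposal ___.
'proposal' is word 11.

11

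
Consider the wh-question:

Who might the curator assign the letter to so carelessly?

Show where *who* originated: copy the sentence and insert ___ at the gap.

Who might the curator assign the letter to ___ so carelessly?

Before movement: The curator might assign the letter to who so carelessly.
'who' functions as the object of the preposition 'to' (recipient of 'assign'). The gap is right after 'to'.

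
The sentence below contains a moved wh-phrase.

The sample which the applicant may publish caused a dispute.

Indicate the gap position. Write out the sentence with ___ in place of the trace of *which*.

The sample which the applicant may publish ___ caused a dispute.

The filler 'which' is interpreted as the direct object of 'publish'. The gap is right after 'publish'.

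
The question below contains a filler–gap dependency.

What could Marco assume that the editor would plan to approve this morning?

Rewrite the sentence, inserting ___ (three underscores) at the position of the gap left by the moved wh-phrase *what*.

What could Marco assume that the editor would plan to approve ___ this morning?

Pre-movement form: Marco could assume that the editor would plan to approve what this morning.
'what' is the direct object of 'approve'. The gap is right after 'approve'.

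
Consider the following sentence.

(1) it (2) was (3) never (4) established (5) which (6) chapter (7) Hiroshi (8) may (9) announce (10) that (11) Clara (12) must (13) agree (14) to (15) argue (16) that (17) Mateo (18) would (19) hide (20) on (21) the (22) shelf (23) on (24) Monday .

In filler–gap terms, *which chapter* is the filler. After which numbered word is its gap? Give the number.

In situ: Hiroshi may announce that Clara must agree to argue that Mateo would hide which chapter on the shelf on Monday.
'which chapter' functions as the direct object of 'hide'. Fronting leaves a gap immediately after 'hide':
It was never established which chapter Hiroshi may announce that Clara must agree to argue that Mateo would hide ___ on the shelf on Monday.
'hide' is word 19.

19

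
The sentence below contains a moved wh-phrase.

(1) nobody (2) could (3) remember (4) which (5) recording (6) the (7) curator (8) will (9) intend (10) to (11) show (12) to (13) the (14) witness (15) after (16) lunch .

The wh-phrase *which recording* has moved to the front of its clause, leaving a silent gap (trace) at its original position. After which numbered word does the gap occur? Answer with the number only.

11

Pre-movement form: The curator will intend to show which recording to the witness after lunch.
The filler 'which recording' is interpreted as the direct object of 'show'. Fronting leaves a gap immediately after 'show':
Nobody could remember which recording the curator will intend to show ___ to the witness after lunch.
'show' is word 11.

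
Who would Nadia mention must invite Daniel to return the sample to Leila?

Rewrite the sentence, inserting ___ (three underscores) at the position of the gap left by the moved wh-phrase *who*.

In situ: Nadia would mention who must invite Daniel to return the sample to Leila.
'who' functions as the subject of the clause embedded under 'mention'. The gap is right after 'mention'.

Who would Nadia mention ___ must invite Daniel to return the sample to Leila?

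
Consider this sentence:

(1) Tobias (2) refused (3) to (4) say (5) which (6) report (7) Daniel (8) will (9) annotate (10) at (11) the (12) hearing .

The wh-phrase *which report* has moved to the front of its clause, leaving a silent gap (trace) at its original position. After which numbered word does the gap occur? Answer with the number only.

Pre-movement form: Daniel will annotate which report at the hearing.
The filler 'which report' is interpreted as the direct object of 'annotate'. It moves to the left edge, and the trace sits right after 'annotate':
Tobias refused to say which report Daniel will annotate ___ at the hearing.
'annotate' is word 9.

9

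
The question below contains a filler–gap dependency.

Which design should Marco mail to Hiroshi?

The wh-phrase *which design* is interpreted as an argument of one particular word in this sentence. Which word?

mail

Before movement: Marco should mail which design to Hiroshi.
'which design' is the direct object of 'mail'. It moves to the left edge, and the trace sits right after 'mail':
Which design should Marco mail ___ to Hiroshi?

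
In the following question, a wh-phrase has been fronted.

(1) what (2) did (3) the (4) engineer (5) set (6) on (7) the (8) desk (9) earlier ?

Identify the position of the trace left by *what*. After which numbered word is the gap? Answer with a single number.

5

In situ: The engineer did set what on the desk earlier.
The filler 'what' is interpreted as the direct object of 'set'. Fronting leaves a gap immediately after 'set':
What did the engineer set ___ on the desk earlier?
'set' is word 5.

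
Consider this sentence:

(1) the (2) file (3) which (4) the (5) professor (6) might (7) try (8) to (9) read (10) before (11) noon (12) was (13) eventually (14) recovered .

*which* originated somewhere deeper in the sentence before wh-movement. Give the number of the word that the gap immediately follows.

9

'which' is the direct object of 'read'. Wh-movement fronts it, leaving a gap right after 'read':
The file which the professor might try to read ___ before noon was eventually recovered.
'read' is word 9.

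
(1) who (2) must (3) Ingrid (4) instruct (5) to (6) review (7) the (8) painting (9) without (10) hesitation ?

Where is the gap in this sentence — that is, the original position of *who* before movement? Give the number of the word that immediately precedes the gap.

4

Before movement: Ingrid must instruct who to review the painting without hesitation.
The filler 'who' is interpreted as the direct object of 'instruct'. It moves to the left edge, and the trace sits right after 'instruct':
Who must Ingrid instruct ___ to review the painting without hesitation?
'instruct' is word 4.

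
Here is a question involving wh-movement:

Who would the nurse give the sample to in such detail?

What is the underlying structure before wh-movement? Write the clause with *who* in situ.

The nurse would give the sample to who in such detail.

The filler 'who' is interpreted as the object of the preposition 'to' (recipient of 'give'). Fronting leaves a gap immediately after 'to':
Who would the nurse give the sample to ___ in such detail?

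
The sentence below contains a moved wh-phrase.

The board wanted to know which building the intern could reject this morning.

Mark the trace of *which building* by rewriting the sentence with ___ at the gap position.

The board wanted to know which building the intern could reject ___ this morning.

In situ: The intern could reject which building this morning.
The filler 'which building' is interpreted as the direct object of 'reject'. The gap is right after 'reject'.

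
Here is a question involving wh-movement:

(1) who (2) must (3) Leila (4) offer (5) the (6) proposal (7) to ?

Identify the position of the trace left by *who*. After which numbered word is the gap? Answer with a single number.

7

Before movement: Leila must offer the proposal to who.
'who' is the object of the preposition 'to' (recipient of 'offer'). It moves to the left edge, and the trace sits right after 'to':
Who must Leila offer the proposal to ___?
'to' is word 7.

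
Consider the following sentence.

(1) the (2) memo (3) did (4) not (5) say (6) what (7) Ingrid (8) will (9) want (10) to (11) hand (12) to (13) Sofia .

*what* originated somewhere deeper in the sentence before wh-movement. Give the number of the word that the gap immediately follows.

11

Underlying clause: Ingrid will want to hand what to Sofia.
'what' is the direct object of 'hand'. Wh-movement fronts it, leaving a gap right after 'hand':
The memo did not say what Ingrid will want to hand ___ to Sofia.
'hand' is word 11.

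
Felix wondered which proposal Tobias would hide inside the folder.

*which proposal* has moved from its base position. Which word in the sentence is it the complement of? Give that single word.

Pre-movement form: Tobias would hide which proposal inside the folder.
'which proposal' functions as the direct object of 'hide'. Wh-movement fronts it, leaving a gap right after 'hide':
Felix wondered which proposal Tobias would hide ___ inside the folder.

hide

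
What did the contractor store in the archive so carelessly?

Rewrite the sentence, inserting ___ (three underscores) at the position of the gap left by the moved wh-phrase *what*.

What did the contractor store ___ in the archive so carelessly?

Before movement: The contractor did store what in the archive so carelessly.
The filler 'what' is interpreted as the direct object of 'store'. The gap is right after 'store'.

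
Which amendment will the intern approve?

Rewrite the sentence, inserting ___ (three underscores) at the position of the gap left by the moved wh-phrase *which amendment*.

Pre-movement form: The intern will approve which amendment.
The filler 'which amendment' is interpreted as the direct object of 'approve'. The gap is right after 'approve'.

Which amendment will the intern approve ___?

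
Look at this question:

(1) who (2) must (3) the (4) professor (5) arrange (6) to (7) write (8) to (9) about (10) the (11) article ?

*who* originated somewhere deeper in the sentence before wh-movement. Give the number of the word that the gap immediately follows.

Pre-movement form: The professor must arrange to write to who about the article.
'who' functions as the object of the preposition 'to'. Fronting leaves a gap immediately after 'to':
Who must the professor arrange to write to ___ about the article?
'to' is word 8.

8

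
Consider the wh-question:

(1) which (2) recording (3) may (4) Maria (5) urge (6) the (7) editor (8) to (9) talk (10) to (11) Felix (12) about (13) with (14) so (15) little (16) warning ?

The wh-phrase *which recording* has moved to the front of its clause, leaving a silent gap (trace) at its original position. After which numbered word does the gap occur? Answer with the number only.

12

Before movement: Maria may urge the editor to talk to Felix about which recording with so little warning.
'which recording' functions as the object of the preposition 'about'. Fronting leaves a gap immediately after 'about':
Which recording may Maria urge the editor to talk to Felix about ___ with so little warning?
'about' is word 12.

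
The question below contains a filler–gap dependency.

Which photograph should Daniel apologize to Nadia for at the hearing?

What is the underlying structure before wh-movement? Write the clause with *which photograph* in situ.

Daniel should apologize to Nadia for which photograph at the hearing.

'which photograph' functions as the object of the preposition 'for'. It moves to the left edge, and the trace sits right after 'for':
Which photograph should Daniel apologize to Nadia for ___ at the hearing?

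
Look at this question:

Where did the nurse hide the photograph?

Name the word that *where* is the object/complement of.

hide

Before movement: The nurse did hide the photograph where.
'where' functions as the locative complement of 'hide'. It moves to the left edge, and the trace sits right after 'photograph':
Where did the nurse hide the photograph ___?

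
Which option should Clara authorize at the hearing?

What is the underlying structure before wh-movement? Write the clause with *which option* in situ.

The filler 'which option' is interpreted as the direct object of 'authorize'. Fronting leaves a gap immediately after 'authorize':
Which option should Clara authorize ___ at the hearing?

Clara should authorize which option at the hearing.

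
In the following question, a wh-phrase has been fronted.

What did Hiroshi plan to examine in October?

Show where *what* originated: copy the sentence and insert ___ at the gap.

Before movement: Hiroshi did plan to examine what in October.
The filler 'what' is interpreted as the direct object of 'examine'. The gap is right after 'examine'.

What did Hiroshi plan to examine ___ in October?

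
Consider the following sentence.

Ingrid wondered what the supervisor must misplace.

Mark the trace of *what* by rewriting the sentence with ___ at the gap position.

Underlying clause: The supervisor must misplace what.
The filler 'what' is interpreted as the direct object of 'misplace'. The gap is right after 'misplace'.

Ingrid wondered what the supervisor must misplace ___.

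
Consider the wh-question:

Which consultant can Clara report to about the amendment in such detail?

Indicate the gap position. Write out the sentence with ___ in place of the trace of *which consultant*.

Which consultant can Clara report to ___ about the amendment in such detail?

Underlying clause: Clara can report to which consultant about the amendment in such detail.
'which consultant' functions as the object of the preposition 'to'. The gap is right after 'to'.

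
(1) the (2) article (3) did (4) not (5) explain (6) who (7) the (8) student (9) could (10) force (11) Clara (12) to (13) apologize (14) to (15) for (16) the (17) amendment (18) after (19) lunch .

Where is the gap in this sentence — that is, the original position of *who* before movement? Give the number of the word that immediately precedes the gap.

14

Pre-movement form: The student could force Clara to apologize to who for the amendment after lunch.
The filler 'who' is interpreted as the object of the preposition 'to'. It moves to the left edge, and the trace sits right after 'to':
The article did not explain who the student could force Clara to apologize to ___ for the amendment after lunch.
'to' is word 14.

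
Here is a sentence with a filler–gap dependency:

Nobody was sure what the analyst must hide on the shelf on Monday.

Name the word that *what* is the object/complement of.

Pre-movement form: The analyst must hide what on the shelf on Monday.
'what' is the direct object of 'hide'. Wh-movement fronts it, leaving a gap right after 'hide':
Nobody was sure what the analyst must hide ___ on the shelf on Monday.

hide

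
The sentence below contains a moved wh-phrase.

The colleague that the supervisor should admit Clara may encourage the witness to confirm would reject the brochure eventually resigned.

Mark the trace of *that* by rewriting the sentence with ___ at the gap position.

'that' is the subject of the clause embedded under 'confirm'. The gap is right after 'confirm'.

The colleague that the supervisor should admit Clara may encourage the witness to confirm ___ would reject the brochure eventually resigned.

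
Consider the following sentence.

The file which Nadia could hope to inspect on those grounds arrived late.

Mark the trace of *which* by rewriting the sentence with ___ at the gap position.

'which' is the direct object of 'inspect'. The gap is right after 'inspect'.

The file which Nadia could hope to inspect ___ on those grounds arrived late.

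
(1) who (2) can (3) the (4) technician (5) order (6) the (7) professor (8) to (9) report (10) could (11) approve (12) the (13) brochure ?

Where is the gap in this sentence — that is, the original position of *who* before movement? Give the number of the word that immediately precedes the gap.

Before movement: The technician can order the professor to report who could approve the brochure.
'who' functions as the subject of the clause embedded under 'report'. It moves to the left edge, and the trace sits right after 'report':
Who can the technician order the professor to report ___ could approve the brochure?
'report' is word 9.

9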